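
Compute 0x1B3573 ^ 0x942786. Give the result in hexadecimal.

0x8F12F5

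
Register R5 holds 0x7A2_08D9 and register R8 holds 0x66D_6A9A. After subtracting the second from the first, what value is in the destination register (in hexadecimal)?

Subtract column by column in base 16:
  9-A → F (borrow)
  D-9-1 → 3
  8-A → E (borrow)
  0-6-1 → 9 (borrow)
  2-D-1 → 4 (borrow)
  A-6-1 → 3
  7-6 → 1

0x1349E3F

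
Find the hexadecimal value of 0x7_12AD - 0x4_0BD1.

0x306DC

Subtract column by column in base 16:
  D-1 → C
  A-D → D (borrow)
  2-B-1 → 6 (borrow)
  1-0-1 → 0
  7-4 → 3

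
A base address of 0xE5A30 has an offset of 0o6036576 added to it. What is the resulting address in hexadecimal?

0o6036576 = 0x183D7E in hexadecimal.
Add column by column in base 16, right to left:
  0+E = E
  3+7 = A
  A+D = 7 carry 1
  5+3+1 = 9
  E+8 = 6 carry 1
  0+1+1 = 2

0x2697AE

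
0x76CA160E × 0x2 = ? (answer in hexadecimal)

0xED942C1C

Multiply each base-16 digit by 2, carrying:
  E×2 = 28 → write C carry 1
  0×2+1 = 1 → write 1
  6×2 = 12 → write C
  1×2 = 2 → write 2
  A×2 = 20 → write 4 carry 1
  C×2+1 = 25 → write 9 carry 1
  6×2+1 = 13 → write D
  7×2 = 14 → write E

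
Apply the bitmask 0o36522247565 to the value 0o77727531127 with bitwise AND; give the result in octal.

0o36522001125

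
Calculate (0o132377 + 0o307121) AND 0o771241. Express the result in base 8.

Add column by column in base 8, right to left:
  7+1 = 0 carry 1
  7+2+1 = 2 carry 1
  3+1+1 = 5
  2+7 = 1 carry 1
  3+0+1 = 4
  1+3 = 4
Sum = 0o441520; now AND with 0o771241:
  4&7=4, 4&7=4, 1&1=1, 5&2=0, 2&4=0, 0&1=0

0o441000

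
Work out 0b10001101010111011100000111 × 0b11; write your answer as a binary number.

Multiply each base-2 digit by 3, carrying:
  1×3 = 3 → write 1 carry 1
  1×3+1 = 4 → write 0 carry 2
  1×3+2 = 5 → write 1 carry 2
  0×3+2 = 2 → write 0 carry 1
  0×3+1 = 1 → write 1
  0×3 = 0 → write 0
  0×3 = 0 → write 0
  0×3 = 0 → write 0
  1×3 = 3 → write 1 carry 1
  1×3+1 = 4 → write 0 carry 2
  1×3+2 = 5 → write 1 carry 2
  0×3+2 = 2 → write 0 carry 1
  1×3+1 = 4 → write 0 carry 2
  1×3+2 = 5 → write 1 carry 2
  1×3+2 = 5 → write 1 carry 2
  0×3+2 = 2 → write 0 carry 1
  1×3+1 = 4 → write 0 carry 2
  0×3+2 = 2 → write 0 carry 1
  1×3+1 = 4 → write 0 carry 2
  0×3+2 = 2 → write 0 carry 1
  1×3+1 = 4 → write 0 carry 2
  1×3+2 = 5 → write 1 carry 2
  0×3+2 = 2 → write 0 carry 1
  0×3+1 = 1 → write 1
  0×3 = 0 → write 0
  1×3 = 3 → write 1 carry 1
  remaining carry: 1

0b110101000000110010100010101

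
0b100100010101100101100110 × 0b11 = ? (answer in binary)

Multiply each base-2 digit by 3, carrying:
  0×3 = 0 → write 0
  1×3 = 3 → write 1 carry 1
  1×3+1 = 4 → write 0 carry 2
  0×3+2 = 2 → write 0 carry 1
  0×3+1 = 1 → write 1
  1×3 = 3 → write 1 carry 1
  1×3+1 = 4 → write 0 carry 2
  0×3+2 = 2 → write 0 carry 1
  1×3+1 = 4 → write 0 carry 2
  0×3+2 = 2 → write 0 carry 1
  0×3+1 = 1 → write 1
  1×3 = 3 → write 1 carry 1
  1×3+1 = 4 → write 0 carry 2
  0×3+2 = 2 → write 0 carry 1
  1×3+1 = 4 → write 0 carry 2
  0×3+2 = 2 → write 0 carry 1
  1×3+1 = 4 → write 0 carry 2
  0×3+2 = 2 → write 0 carry 1
  0×3+1 = 1 → write 1
  0×3 = 0 → write 0
  1×3 = 3 → write 1 carry 1
  0×3+1 = 1 → write 1
  0×3 = 0 → write 0
  1×3 = 3 → write 1 carry 1
  remaining carry: 1

0b1101101000000110000110010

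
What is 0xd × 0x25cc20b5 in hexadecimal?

Multiply each base-16 digit by 13, carrying:
  5×13 = 65 → write 1 carry 4
  b×13+4 = 147 → write 3 carry 9
  0×13+9 = 9 → write 9
  2×13 = 26 → write a carry 1
  c×13+1 = 157 → write d carry 9
  c×13+9 = 165 → write 5 carry 10
  5×13+10 = 75 → write b carry 4
  2×13+4 = 30 → write e carry 1
  remaining carry: 1

0x1eb5da931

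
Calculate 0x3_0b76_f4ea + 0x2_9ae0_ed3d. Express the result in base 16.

0x5a657e227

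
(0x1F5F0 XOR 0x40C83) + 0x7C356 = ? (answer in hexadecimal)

0xDBCC9

First 0x1F5F0 XOR 0x40C83 = 0x5F973.
Add column by column in base 16, right to left:
  3+6 = 9
  7+5 = C
  9+3 = C
  F+C = B carry 1
  5+7+1 = D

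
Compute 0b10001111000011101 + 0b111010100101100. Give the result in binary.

Add column by column in base 2, right to left:
  1+0 = 1
  0+0 = 0
  1+1 = 0 carry 1
  1+1+1 = 1 carry 1
  1+0+1 = 0 carry 1
  0+1+1 = 0 carry 1
  0+0+1 = 1
  0+0 = 0
  0+1 = 1
  1+0 = 1
  1+1 = 0 carry 1
  1+0+1 = 0 carry 1
  1+1+1 = 1 carry 1
  0+1+1 = 0 carry 1
  0+1+1 = 0 carry 1
  0+0+1 = 1
  1+0 = 1

0b11001001101001001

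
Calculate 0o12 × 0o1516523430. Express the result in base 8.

0o20422503360

Multiply each base-8 digit by 10, carrying:
  0×10 = 0 → write 0
  3×10 = 30 → write 6 carry 3
  4×10+3 = 43 → write 3 carry 5
  3×10+5 = 35 → write 3 carry 4
  2×10+4 = 24 → write 0 carry 3
  5×10+3 = 53 → write 5 carry 6
  6×10+6 = 66 → write 2 carry 8
  1×10+8 = 18 → write 2 carry 2
  5×10+2 = 52 → write 4 carry 6
  1×10+6 = 16 → write 0 carry 2
  remaining carry: 2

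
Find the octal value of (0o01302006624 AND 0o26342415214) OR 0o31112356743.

0o31312356747

0o01302006624 AND 0o26342415214 = 0o00302004204.
Then OR with 0o31112356743.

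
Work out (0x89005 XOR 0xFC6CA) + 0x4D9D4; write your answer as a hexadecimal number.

First 0x89005 XOR 0xFC6CA = 0x756CF.
Add column by column in base 16, right to left:
  F+4 = 3 carry 1
  C+D+1 = A carry 1
  6+9+1 = 0 carry 1
  5+D+1 = 3 carry 1
  7+4+1 = C

0xC30A3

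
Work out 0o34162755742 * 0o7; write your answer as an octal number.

Multiply each base-8 digit by 7, carrying:
  2×7 = 14 → write 6 carry 1
  4×7+1 = 29 → write 5 carry 3
  7×7+3 = 52 → write 4 carry 6
  5×7+6 = 41 → write 1 carry 5
  5×7+5 = 40 → write 0 carry 5
  7×7+5 = 54 → write 6 carry 6
  2×7+6 = 20 → write 4 carry 2
  6×7+2 = 44 → write 4 carry 5
  1×7+5 = 12 → write 4 carry 1
  4×7+1 = 29 → write 5 carry 3
  3×7+3 = 24 → write 0 carry 3
  remaining carry: 3

0o305444601456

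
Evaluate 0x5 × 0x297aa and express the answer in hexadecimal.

0xcf652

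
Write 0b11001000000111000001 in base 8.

Group the bits in threes: 011 001 000 000 111 000 001 → 3100701.

0o3100701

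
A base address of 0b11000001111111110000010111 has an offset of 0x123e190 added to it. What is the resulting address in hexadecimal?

0b11000001111111110000010111 = 0x307fc17 in hexadecimal.
Add column by column in base 16, right to left:
  7+0 = 7
  1+9 = a
  c+1 = d
  f+e = d carry 1
  7+3+1 = b
  0+2 = 2
  3+1 = 4

0x42bdda7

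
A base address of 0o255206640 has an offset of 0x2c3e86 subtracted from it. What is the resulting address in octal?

0o242147432

0x2c3e86 = 0o13037206 in octal.
Subtract column by column in base 8:
  0-6 → 2 (borrow)
  4-0-1 → 3
  6-2 → 4
  6-7 → 7 (borrow)
  0-3-1 → 4 (borrow)
  2-0-1 → 1
  5-3 → 2
  5-1 → 4
  2-0 → 2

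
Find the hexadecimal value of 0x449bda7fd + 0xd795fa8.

0x4573707a5

Add column by column in base 16, right to left:
  d+8 = 5 carry 1
  f+a+1 = a carry 1
  7+f+1 = 7 carry 1
  a+5+1 = 0 carry 1
  d+9+1 = 7 carry 1
  b+7+1 = 3 carry 1
  9+d+1 = 7 carry 1
  4+0+1 = 5
  4+0 = 4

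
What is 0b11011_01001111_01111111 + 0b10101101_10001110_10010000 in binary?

0b110010001101111000001111

Add column by column in base 2, right to left:
  1+0 = 1
  1+0 = 1
  1+0 = 1
  1+0 = 1
  1+1 = 0 carry 1
  1+0+1 = 0 carry 1
  1+0+1 = 0 carry 1
  0+1+1 = 0 carry 1
  1+0+1 = 0 carry 1
  1+1+1 = 1 carry 1
  1+1+1 = 1 carry 1
  1+1+1 = 1 carry 1
  0+0+1 = 1
  0+0 = 0
  1+0 = 1
  0+1 = 1
  1+1 = 0 carry 1
  1+0+1 = 0 carry 1
  0+1+1 = 0 carry 1
  1+1+1 = 1 carry 1
  1+0+1 = 0 carry 1
  0+1+1 = 0 carry 1
  0+0+1 = 1
  0+1 = 1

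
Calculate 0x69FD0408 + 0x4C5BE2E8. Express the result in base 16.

0xB658E6F0

Add column by column in base 16, right to left:
  8+8 = 0 carry 1
  0+E+1 = F
  4+2 = 6
  0+E = E
  D+B = 8 carry 1
  F+5+1 = 5 carry 1
  9+C+1 = 6 carry 1
  6+4+1 = B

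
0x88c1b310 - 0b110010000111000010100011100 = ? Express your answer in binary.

0b10000010011111100010110111110100

0x88c1b310 = 0b10001000110000011011001100010000 in binary.
Subtract column by column in base 2:
  0-0 → 0
  0-0 → 0
  0-1 → 1 (borrow)
  0-1-1 → 0 (borrow)
  1-1-1 → 1 (borrow)
  0-0-1 → 1 (borrow)
  0-0-1 → 1 (borrow)
  0-0-1 → 1 (borrow)
  1-1-1 → 1 (borrow)
  1-0-1 → 0
  0-1 → 1 (borrow)
  0-0-1 → 1 (borrow)
  1-0-1 → 0
  1-0 → 1
  0-0 → 0
  1-1 → 0
  1-1 → 0
  0-1 → 1 (borrow)
  0-0-1 → 1 (borrow)
  0-0-1 → 1 (borrow)
  0-0-1 → 1 (borrow)
  0-0-1 → 1 (borrow)
  1-1-1 → 1 (borrow)
  1-0-1 → 0
  0-0 → 0
  0-1 → 1 (borrow)
  0-1-1 → 0 (borrow)
  1-0-1 → 0
  0-0 → 0
  0-0 → 0
  0-0 → 0
  1-0 → 1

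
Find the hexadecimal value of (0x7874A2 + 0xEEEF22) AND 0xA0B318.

Add column by column in base 16, right to left:
  2+2 = 4
  A+2 = C
  4+F = 3 carry 1
  7+E+1 = 6 carry 1
  8+E+1 = 7 carry 1
  7+E+1 = 6 carry 1
  final carry 1
Sum = 0x16763C4; now AND with 0xA0B318:
  1&0=0, 6&A=2, 7&0=0, 6&B=2, 3&3=3, C&1=0, 4&8=0

0x202300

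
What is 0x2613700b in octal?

0o4604670013

Expand each hex digit to 4 bits: 2=0010 6=0110 1=0001 3=0011 7=0111 0=0000 0=0000 b=1011.
Group the bits in threes: 100 110 000 100 110 111 000 000 001 011 → 4604670013.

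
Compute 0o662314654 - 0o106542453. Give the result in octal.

Subtract column by column in base 8:
  4-3 → 1
  5-5 → 0
  6-4 → 2
  4-2 → 2
  1-4 → 5 (borrow)
  3-5-1 → 5 (borrow)
  2-6-1 → 3 (borrow)
  6-0-1 → 5
  6-1 → 5

0o553552201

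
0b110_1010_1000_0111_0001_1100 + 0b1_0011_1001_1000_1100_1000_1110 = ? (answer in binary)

0b1101001000001001110101010

Add column by column in base 2, right to left:
  0+0 = 0
  0+1 = 1
  1+1 = 0 carry 1
  1+1+1 = 1 carry 1
  1+0+1 = 0 carry 1
  0+0+1 = 1
  0+0 = 0
  0+1 = 1
  1+0 = 1
  1+0 = 1
  1+1 = 0 carry 1
  0+1+1 = 0 carry 1
  0+0+1 = 1
  0+0 = 0
  0+0 = 0
  1+1 = 0 carry 1
  0+1+1 = 0 carry 1
  1+0+1 = 0 carry 1
  0+0+1 = 1
  1+1 = 0 carry 1
  0+1+1 = 0 carry 1
  1+1+1 = 1 carry 1
  1+0+1 = 0 carry 1
  0+0+1 = 1
  0+1 = 1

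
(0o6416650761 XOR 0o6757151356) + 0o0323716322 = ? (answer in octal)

0o665617761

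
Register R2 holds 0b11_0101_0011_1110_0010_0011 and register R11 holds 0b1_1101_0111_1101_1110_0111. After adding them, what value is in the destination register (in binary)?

Add column by column in base 2, right to left:
  1+1 = 0 carry 1
  1+1+1 = 1 carry 1
  0+1+1 = 0 carry 1
  0+0+1 = 1
  0+0 = 0
  1+1 = 0 carry 1
  0+1+1 = 0 carry 1
  0+1+1 = 0 carry 1
  0+1+1 = 0 carry 1
  1+0+1 = 0 carry 1
  1+1+1 = 1 carry 1
  1+1+1 = 1 carry 1
  1+1+1 = 1 carry 1
  1+1+1 = 1 carry 1
  0+1+1 = 0 carry 1
  0+0+1 = 1
  1+1 = 0 carry 1
  0+0+1 = 1
  1+1 = 0 carry 1
  0+1+1 = 0 carry 1
  1+1+1 = 1 carry 1
  1+0+1 = 0 carry 1
  final carry 1

0b10100101011110000001010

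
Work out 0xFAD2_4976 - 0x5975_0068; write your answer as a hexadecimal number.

0xA15D490E

Subtract column by column in base 16:
  6-8 → E (borrow)
  7-6-1 → 0
  9-0 → 9
  4-0 → 4
  2-5 → D (borrow)
  D-7-1 → 5
  A-9 → 1
  F-5 → A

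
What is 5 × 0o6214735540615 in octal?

Multiply each base-8 digit by 5, carrying:
  5×5 = 25 → write 1 carry 3
  1×5+3 = 8 → write 0 carry 1
  6×5+1 = 31 → write 7 carry 3
  0×5+3 = 3 → write 3
  4×5 = 20 → write 4 carry 2
  5×5+2 = 27 → write 3 carry 3
  5×5+3 = 28 → write 4 carry 3
  3×5+3 = 18 → write 2 carry 2
  7×5+2 = 37 → write 5 carry 4
  4×5+4 = 24 → write 0 carry 3
  1×5+3 = 8 → write 0 carry 1
  2×5+1 = 11 → write 3 carry 1
  6×5+1 = 31 → write 7 carry 3
  remaining carry: 3

0o37300524343701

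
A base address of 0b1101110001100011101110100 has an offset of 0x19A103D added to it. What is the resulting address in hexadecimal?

0b1101110001100011101110100 = 0x1B8C774 in hexadecimal.
Add column by column in base 16, right to left:
  4+D = 1 carry 1
  7+3+1 = B
  7+0 = 7
  C+1 = D
  8+A = 2 carry 1
  B+9+1 = 5 carry 1
  1+1+1 = 3

0x352D7B1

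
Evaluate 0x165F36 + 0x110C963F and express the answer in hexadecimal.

0x1122F575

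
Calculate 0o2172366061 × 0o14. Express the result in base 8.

0o32675611114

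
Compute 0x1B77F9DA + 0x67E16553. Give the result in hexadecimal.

0x83595F2D

Add column by column in base 16, right to left:
  A+3 = D
  D+5 = 2 carry 1
  9+5+1 = F
  F+6 = 5 carry 1
  7+1+1 = 9
  7+E = 5 carry 1
  B+7+1 = 3 carry 1
  1+6+1 = 8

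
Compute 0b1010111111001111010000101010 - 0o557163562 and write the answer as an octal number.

0b1010111111001111010000101010 = 0o1277172052 in octal.
Subtract column by column in base 8:
  2-2 → 0
  5-6 → 7 (borrow)
  0-5-1 → 2 (borrow)
  2-3-1 → 6 (borrow)
  7-6-1 → 0
  1-1 → 0
  7-7 → 0
  7-5 → 2
  2-5 → 5 (borrow)
  1-0-1 → 0

0o520006270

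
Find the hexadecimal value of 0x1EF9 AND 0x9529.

0x1429

AND each hex digit independently (no carries):
  1&9=1, E&5=4, F&2=2, 9&9=9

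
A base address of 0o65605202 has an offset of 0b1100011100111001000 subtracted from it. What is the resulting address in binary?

0b110100001101000010111010

0o65605202 = 0b110101110000101010000010 in binary.
Subtract column by column in base 2:
  0-0 → 0
  1-0 → 1
  0-0 → 0
  0-1 → 1 (borrow)
  0-0-1 → 1 (borrow)
  0-0-1 → 1 (borrow)
  0-1-1 → 0 (borrow)
  1-1-1 → 1 (borrow)
  0-1-1 → 0 (borrow)
  1-0-1 → 0
  0-0 → 0
  1-1 → 0
  0-1 → 1 (borrow)
  0-1-1 → 0 (borrow)
  0-0-1 → 1 (borrow)
  0-0-1 → 1 (borrow)
  1-0-1 → 0
  1-1 → 0
  1-1 → 0
  0-0 → 0
  1-0 → 1
  0-0 → 0
  1-0 → 1
  1-0 → 1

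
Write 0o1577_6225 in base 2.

0b1101111111110010010101

Each octal digit is 3 bits: 1=001 5=101 7=111 7=111 6=110 2=010 2=010 5=101.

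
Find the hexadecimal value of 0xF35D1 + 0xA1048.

0x194619

Add column by column in base 16, right to left:
  1+8 = 9
  D+4 = 1 carry 1
  5+0+1 = 6
  3+1 = 4
  F+A = 9 carry 1
  final carry 1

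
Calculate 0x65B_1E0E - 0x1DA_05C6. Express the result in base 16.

0x4811848

Subtract column by column in base 16:
  E-6 → 8
  0-C → 4 (borrow)
  E-5-1 → 8
  1-0 → 1
  B-A → 1
  5-D → 8 (borrow)
  6-1-1 → 4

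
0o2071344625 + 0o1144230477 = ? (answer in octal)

Add column by column in base 8, right to left:
  5+7 = 4 carry 1
  2+7+1 = 2 carry 1
  6+4+1 = 3 carry 1
  4+0+1 = 5
  4+3 = 7
  3+2 = 5
  1+4 = 5
  7+4 = 3 carry 1
  0+1+1 = 2
  2+1 = 3

0o3235575324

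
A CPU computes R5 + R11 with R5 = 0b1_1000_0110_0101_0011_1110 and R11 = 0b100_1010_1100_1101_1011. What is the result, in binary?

0b111010001001000011001

Add column by column in base 2, right to left:
  0+1 = 1
  1+1 = 0 carry 1
  1+0+1 = 0 carry 1
  1+1+1 = 1 carry 1
  1+1+1 = 1 carry 1
  1+0+1 = 0 carry 1
  0+1+1 = 0 carry 1
  0+1+1 = 0 carry 1
  1+0+1 = 0 carry 1
  0+0+1 = 1
  1+1 = 0 carry 1
  0+1+1 = 0 carry 1
  0+0+1 = 1
  1+1 = 0 carry 1
  1+0+1 = 0 carry 1
  0+1+1 = 0 carry 1
  0+0+1 = 1
  0+0 = 0
  0+1 = 1
  1+0 = 1
  1+0 = 1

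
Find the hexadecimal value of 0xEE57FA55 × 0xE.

0xD08CFB0A6

Multiply each base-16 digit by 14, carrying:
  5×14 = 70 → write 6 carry 4
  5×14+4 = 74 → write A carry 4
  A×14+4 = 144 → write 0 carry 9
  F×14+9 = 219 → write B carry 13
  7×14+13 = 111 → write F carry 6
  5×14+6 = 76 → write C carry 4
  E×14+4 = 200 → write 8 carry 12
  E×14+12 = 208 → write 0 carry 13
  remaining carry: D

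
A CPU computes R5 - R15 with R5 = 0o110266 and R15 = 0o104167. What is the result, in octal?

0o4077

Subtract column by column in base 8:
  6-7 → 7 (borrow)
  6-6-1 → 7 (borrow)
  2-1-1 → 0
  0-4 → 4 (borrow)
  1-0-1 → 0
  1-1 → 0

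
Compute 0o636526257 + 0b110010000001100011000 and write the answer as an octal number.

0o644727707

0b110010000001100011000 = 0o6201430 in octal.
Add column by column in base 8, right to left:
  7+0 = 7
  5+3 = 0 carry 1
  2+4+1 = 7
  6+1 = 7
  2+0 = 2
  5+2 = 7
  6+6 = 4 carry 1
  3+0+1 = 4
  6+0 = 6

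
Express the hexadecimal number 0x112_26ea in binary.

0b1000100100010011011101010

Expand each hex digit to 4 bits: 1=0001 1=0001 2=0010 2=0010 6=0110 e=1110 a=1010.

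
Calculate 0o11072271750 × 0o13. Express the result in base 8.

Multiply each base-8 digit by 11, carrying:
  0×11 = 0 → write 0
  5×11 = 55 → write 7 carry 6
  7×11+6 = 83 → write 3 carry 10
  1×11+10 = 21 → write 5 carry 2
  7×11+2 = 79 → write 7 carry 9
  2×11+9 = 31 → write 7 carry 3
  2×11+3 = 25 → write 1 carry 3
  7×11+3 = 80 → write 0 carry 10
  0×11+10 = 10 → write 2 carry 1
  1×11+1 = 12 → write 4 carry 1
  1×11+1 = 12 → write 4 carry 1
  remaining carry: 1

0o144201775370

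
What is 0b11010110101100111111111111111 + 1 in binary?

0b11010110101101000000000000000

The trailing 15 digits are 1 (max in base 2), so adding 1 cascades: they roll to 0 and the next digit up increments.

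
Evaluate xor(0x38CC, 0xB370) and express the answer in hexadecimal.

XOR each hex digit independently (no carries):
  3^B=8, 8^3=B, C^7=B, C^0=C

0x8BBC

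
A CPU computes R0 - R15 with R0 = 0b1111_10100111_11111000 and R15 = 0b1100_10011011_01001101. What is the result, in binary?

0b110000110010101011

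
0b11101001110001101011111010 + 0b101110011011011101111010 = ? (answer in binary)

0b100011000001101001001110100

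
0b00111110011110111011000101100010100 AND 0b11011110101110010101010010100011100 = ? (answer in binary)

0b00011110001110010001000000100010100

AND bit by bit (1 only where both bits are 1):
  00111110011110111011000101100010100
& 11011110101110010101010010100011100
= 00011110001110010001000000100010100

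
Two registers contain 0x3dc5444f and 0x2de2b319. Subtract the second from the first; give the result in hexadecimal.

Subtract column by column in base 16:
  f-9 → 6
  4-1 → 3
  4-3 → 1
  4-b → 9 (borrow)
  5-2-1 → 2
  c-e → e (borrow)
  d-d-1 → f (borrow)
  3-2-1 → 0

0xfe29136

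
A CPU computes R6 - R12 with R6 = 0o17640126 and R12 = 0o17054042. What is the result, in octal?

0o564064

Subtract column by column in base 8:
  6-2 → 4
  2-4 → 6 (borrow)
  1-0-1 → 0
  0-4 → 4 (borrow)
  4-5-1 → 6 (borrow)
  6-0-1 → 5
  7-7 → 0
  1-1 → 0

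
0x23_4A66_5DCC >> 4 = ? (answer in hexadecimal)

0x234A665DC

Shifting right by 4 bits = 1 hex digit: drop the last 1.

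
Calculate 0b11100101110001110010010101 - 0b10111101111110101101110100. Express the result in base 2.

0b100111110011000100100001

Subtract column by column in base 2:
  1-0 → 1
  0-0 → 0
  1-1 → 0
  0-0 → 0
  1-1 → 0
  0-1 → 1 (borrow)
  0-1-1 → 0 (borrow)
  1-0-1 → 0
  0-1 → 1 (borrow)
  0-1-1 → 0 (borrow)
  1-0-1 → 0
  1-1 → 0
  1-0 → 1
  0-1 → 1 (borrow)
  0-1-1 → 0 (borrow)
  0-1-1 → 0 (borrow)
  1-1-1 → 1 (borrow)
  1-1-1 → 1 (borrow)
  1-1-1 → 1 (borrow)
  0-0-1 → 1 (borrow)
  1-1-1 → 1 (borrow)
  0-1-1 → 0 (borrow)
  0-1-1 → 0 (borrow)
  1-1-1 → 1 (borrow)
  1-0-1 → 0
  1-1 → 0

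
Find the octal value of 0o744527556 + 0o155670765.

Add column by column in base 8, right to left:
  6+5 = 3 carry 1
  5+6+1 = 4 carry 1
  5+7+1 = 5 carry 1
  7+0+1 = 0 carry 1
  2+7+1 = 2 carry 1
  5+6+1 = 4 carry 1
  4+5+1 = 2 carry 1
  4+5+1 = 2 carry 1
  7+1+1 = 1 carry 1
  final carry 1

0o1122420543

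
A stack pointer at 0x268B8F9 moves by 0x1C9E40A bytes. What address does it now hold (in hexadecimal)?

0x4329D03

Add column by column in base 16, right to left:
  9+A = 3 carry 1
  F+0+1 = 0 carry 1
  8+4+1 = D
  B+E = 9 carry 1
  8+9+1 = 2 carry 1
  6+C+1 = 3 carry 1
  2+1+1 = 4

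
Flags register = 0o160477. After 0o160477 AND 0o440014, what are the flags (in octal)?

0o040014

AND each oct digit independently (no carries):
  1&4=0, 6&4=4, 0&0=0, 4&0=0, 7&1=1, 7&4=4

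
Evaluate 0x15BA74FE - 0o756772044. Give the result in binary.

0b1101111111101000000011011010

0x15BA74FE = 0b10101101110100111010011111110 in binary.
0o756772044 = 0b111101110111111010000100100 in binary.
Subtract column by column in base 2:
  0-0 → 0
  1-0 → 1
  1-1 → 0
  1-0 → 1
  1-0 → 1
  1-1 → 0
  1-0 → 1
  1-0 → 1
  0-0 → 0
  0-0 → 0
  1-1 → 0
  0-0 → 0
  1-1 → 0
  1-1 → 0
  1-1 → 0
  0-1 → 1 (borrow)
  0-1-1 → 0 (borrow)
  1-1-1 → 1 (borrow)
  0-0-1 → 1 (borrow)
  1-1-1 → 1 (borrow)
  1-1-1 → 1 (borrow)
  1-1-1 → 1 (borrow)
  0-0-1 → 1 (borrow)
  1-1-1 → 1 (borrow)
  1-1-1 → 1 (borrow)
  0-1-1 → 0 (borrow)
  1-1-1 → 1 (borrow)
  0-0-1 → 1 (borrow)
  1-0-1 → 0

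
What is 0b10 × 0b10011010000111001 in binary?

Multiply each base-2 digit by 2, carrying:
  1×2 = 2 → write 0 carry 1
  0×2+1 = 1 → write 1
  0×2 = 0 → write 0
  1×2 = 2 → write 0 carry 1
  1×2+1 = 3 → write 1 carry 1
  1×2+1 = 3 → write 1 carry 1
  0×2+1 = 1 → write 1
  0×2 = 0 → write 0
  0×2 = 0 → write 0
  0×2 = 0 → write 0
  1×2 = 2 → write 0 carry 1
  0×2+1 = 1 → write 1
  1×2 = 2 → write 0 carry 1
  1×2+1 = 3 → write 1 carry 1
  0×2+1 = 1 → write 1
  0×2 = 0 → write 0
  1×2 = 2 → write 0 carry 1
  remaining carry: 1

0b100110100001110010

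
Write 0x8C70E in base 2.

Expand each hex digit to 4 bits: 8=1000 C=1100 7=0111 0=0000 E=1110.

0b10001100011100001110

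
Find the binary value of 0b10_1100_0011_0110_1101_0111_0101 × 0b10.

0b101100001101101101011101010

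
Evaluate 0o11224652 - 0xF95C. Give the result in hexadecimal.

0o11224652 = 0x2529AA in hexadecimal.
Subtract column by column in base 16:
  A-C → E (borrow)
  A-5-1 → 4
  9-9 → 0
  2-F → 3 (borrow)
  5-0-1 → 4
  2-0 → 2

0x24304E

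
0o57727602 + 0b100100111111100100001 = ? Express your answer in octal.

0o64427243

0b100100111111100100001 = 0o4477441 in octal.
Add column by column in base 8, right to left:
  2+1 = 3
  0+4 = 4
  6+4 = 2 carry 1
  7+7+1 = 7 carry 1
  2+7+1 = 2 carry 1
  7+4+1 = 4 carry 1
  7+4+1 = 4 carry 1
  5+0+1 = 6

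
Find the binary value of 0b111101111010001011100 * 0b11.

0b10111001101110100010100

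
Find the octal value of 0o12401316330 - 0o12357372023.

0o21724305

Subtract column by column in base 8:
  0-3 → 5 (borrow)
  3-2-1 → 0
  3-0 → 3
  6-2 → 4
  1-7 → 2 (borrow)
  3-3-1 → 7 (borrow)
  1-7-1 → 1 (borrow)
  0-5-1 → 2 (borrow)
  4-3-1 → 0
  2-2 → 0
  1-1 → 0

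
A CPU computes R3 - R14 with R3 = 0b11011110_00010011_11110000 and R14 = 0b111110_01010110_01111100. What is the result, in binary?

Subtract column by column in base 2:
  0-0 → 0
  0-0 → 0
  0-1 → 1 (borrow)
  0-1-1 → 0 (borrow)
  1-1-1 → 1 (borrow)
  1-1-1 → 1 (borrow)
  1-1-1 → 1 (borrow)
  1-0-1 → 0
  1-0 → 1
  1-1 → 0
  0-1 → 1 (borrow)
  0-0-1 → 1 (borrow)
  1-1-1 → 1 (borrow)
  0-0-1 → 1 (borrow)
  0-1-1 → 0 (borrow)
  0-0-1 → 1 (borrow)
  0-0-1 → 1 (borrow)
  1-1-1 → 1 (borrow)
  1-1-1 → 1 (borrow)
  1-1-1 → 1 (borrow)
  1-1-1 → 1 (borrow)
  0-1-1 → 0 (borrow)
  1-0-1 → 0
  1-0 → 1

0b100111111011110101110100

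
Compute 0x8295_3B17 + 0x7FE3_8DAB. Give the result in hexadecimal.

0x10278C8C2

Add column by column in base 16, right to left:
  7+B = 2 carry 1
  1+A+1 = C
  B+D = 8 carry 1
  3+8+1 = C
  5+3 = 8
  9+E = 7 carry 1
  2+F+1 = 2 carry 1
  8+7+1 = 0 carry 1
  final carry 1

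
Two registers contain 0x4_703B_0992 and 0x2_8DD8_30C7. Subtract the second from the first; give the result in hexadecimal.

Subtract column by column in base 16:
  2-7 → B (borrow)
  9-C-1 → C (borrow)
  9-0-1 → 8
  0-3 → D (borrow)
  B-8-1 → 2
  3-D → 6 (borrow)
  0-D-1 → 2 (borrow)
  7-8-1 → E (borrow)
  4-2-1 → 1

0x1E262D8CB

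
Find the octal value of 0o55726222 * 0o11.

0o635210442

Multiply each base-8 digit by 9, carrying:
  2×9 = 18 → write 2 carry 2
  2×9+2 = 20 → write 4 carry 2
  2×9+2 = 20 → write 4 carry 2
  6×9+2 = 56 → write 0 carry 7
  2×9+7 = 25 → write 1 carry 3
  7×9+3 = 66 → write 2 carry 8
  5×9+8 = 53 → write 5 carry 6
  5×9+6 = 51 → write 3 carry 6
  remaining carry: 6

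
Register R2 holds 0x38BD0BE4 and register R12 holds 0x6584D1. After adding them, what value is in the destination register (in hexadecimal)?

Add column by column in base 16, right to left:
  4+1 = 5
  E+D = B carry 1
  B+4+1 = 0 carry 1
  0+8+1 = 9
  D+5 = 2 carry 1
  B+6+1 = 2 carry 1
  8+0+1 = 9
  3+0 = 3

0x392290B5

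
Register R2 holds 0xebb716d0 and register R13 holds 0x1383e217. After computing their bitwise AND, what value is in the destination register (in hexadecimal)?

0x03830210

AND each hex digit independently (no carries):
  e&1=0, b&3=3, b&8=8, 7&3=3, 1&e=0, 6&2=2, d&1=1, 0&7=0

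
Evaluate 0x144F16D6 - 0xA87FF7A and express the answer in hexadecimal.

0x9C7175C

Subtract column by column in base 16:
  6-A → C (borrow)
  D-7-1 → 5
  6-F → 7 (borrow)
  1-F-1 → 1 (borrow)
  F-7-1 → 7
  4-8 → C (borrow)
  4-A-1 → 9 (borrow)
  1-0-1 → 0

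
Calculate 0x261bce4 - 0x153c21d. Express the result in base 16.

0x10dfac7

Subtract column by column in base 16:
  4-d → 7 (borrow)
  e-1-1 → c
  c-2 → a
  b-c → f (borrow)
  1-3-1 → d (borrow)
  6-5-1 → 0
  2-1 → 1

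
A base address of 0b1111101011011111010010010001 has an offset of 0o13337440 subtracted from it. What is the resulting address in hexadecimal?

0b1111101011011111010010010001 = 0xFADF491 in hexadecimal.
0o13337440 = 0x2DBF20 in hexadecimal.
Subtract column by column in base 16:
  1-0 → 1
  9-2 → 7
  4-F → 5 (borrow)
  F-B-1 → 3
  D-D → 0
  A-2 → 8
  F-0 → F

0xF803571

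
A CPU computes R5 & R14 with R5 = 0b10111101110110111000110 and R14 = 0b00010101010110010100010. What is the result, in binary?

0b00010101010110010000010

AND bit by bit (1 only where both bits are 1):
  10111101110110111000110
& 00010101010110010100010
= 00010101010110010000010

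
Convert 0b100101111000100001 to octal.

Group the bits in threes: 100 101 111 000 100 001 → 457041.

0o457041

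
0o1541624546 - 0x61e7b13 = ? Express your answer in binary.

0b111011010001010111001010011

0o1541624546 = 0b1101100001110010100101100110 in binary.
0x61e7b13 = 0b110000111100111101100010011 in binary.
Subtract column by column in base 2:
  0-1 → 1 (borrow)
  1-1-1 → 1 (borrow)
  1-0-1 → 0
  0-0 → 0
  0-1 → 1 (borrow)
  1-0-1 → 0
  1-0 → 1
  0-0 → 0
  1-1 → 0
  0-1 → 1 (borrow)
  0-0-1 → 1 (borrow)
  1-1-1 → 1 (borrow)
  0-1-1 → 0 (borrow)
  1-1-1 → 1 (borrow)
  0-1-1 → 0 (borrow)
  0-0-1 → 1 (borrow)
  1-0-1 → 0
  1-1 → 0
  1-1 → 0
  0-1 → 1 (borrow)
  0-1-1 → 0 (borrow)
  0-0-1 → 1 (borrow)
  0-0-1 → 1 (borrow)
  1-0-1 → 0
  1-0 → 1
  0-1 → 1 (borrow)
  1-1-1 → 1 (borrow)
  1-0-1 → 0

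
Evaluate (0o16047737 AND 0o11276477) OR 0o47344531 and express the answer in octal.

0o57346537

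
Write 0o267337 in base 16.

0x16EDF

Each octal digit is 3 bits: 2=010 6=110 7=111 3=011 3=011 7=111.
Group the bits into nibbles: 0001 0110 1110 1101 1111 → 16EDF.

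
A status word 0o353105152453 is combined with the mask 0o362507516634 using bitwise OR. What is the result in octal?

OR each oct digit independently (no carries):
  3|3=3, 5|6=7, 3|2=3, 1|5=5, 0|0=0, 5|7=7, 1|5=5, 5|1=5, 2|6=6, 4|6=6, 5|3=7, 3|4=7

0o373507556677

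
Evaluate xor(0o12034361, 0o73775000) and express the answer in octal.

0o61741361

XOR each oct digit independently (no carries):
  1^7=6, 2^3=1, 0^7=7, 3^7=4, 4^5=1, 3^0=3, 6^0=6, 1^0=1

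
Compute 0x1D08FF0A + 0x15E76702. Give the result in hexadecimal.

0x32F0660C

Add column by column in base 16, right to left:
  A+2 = C
  0+0 = 0
  F+7 = 6 carry 1
  F+6+1 = 6 carry 1
  8+7+1 = 0 carry 1
  0+E+1 = F
  D+5 = 2 carry 1
  1+1+1 = 3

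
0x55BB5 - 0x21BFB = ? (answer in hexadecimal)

Subtract column by column in base 16:
  5-B → A (borrow)
  B-F-1 → B (borrow)
  B-B-1 → F (borrow)
  5-1-1 → 3
  5-2 → 3

0x33FBA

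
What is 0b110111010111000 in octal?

Group the bits in threes: 110 111 010 111 000 → 67270.

0o67270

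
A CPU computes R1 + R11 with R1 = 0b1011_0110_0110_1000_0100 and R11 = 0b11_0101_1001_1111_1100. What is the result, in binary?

Add column by column in base 2, right to left:
  0+0 = 0
  0+0 = 0
  1+1 = 0 carry 1
  0+1+1 = 0 carry 1
  0+1+1 = 0 carry 1
  0+1+1 = 0 carry 1
  0+1+1 = 0 carry 1
  1+1+1 = 1 carry 1
  0+1+1 = 0 carry 1
  1+0+1 = 0 carry 1
  1+0+1 = 0 carry 1
  0+1+1 = 0 carry 1
  0+1+1 = 0 carry 1
  1+0+1 = 0 carry 1
  1+1+1 = 1 carry 1
  0+0+1 = 1
  1+1 = 0 carry 1
  1+1+1 = 1 carry 1
  0+0+1 = 1
  1+0 = 1

0b11101100000010000000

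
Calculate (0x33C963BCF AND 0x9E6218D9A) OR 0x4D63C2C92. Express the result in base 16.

0x5F63C2D9A

0x33C963BCF AND 0x9E6218D9A = 0x12400098A.
Then OR with 0x4D63C2C92.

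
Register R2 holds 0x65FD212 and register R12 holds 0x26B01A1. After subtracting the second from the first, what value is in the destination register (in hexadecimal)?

0x3F4D071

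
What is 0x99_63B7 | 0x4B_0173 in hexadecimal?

0xDB63F7

OR each hex digit independently (no carries):
  9|4=D, 9|B=B, 6|0=6, 3|1=3, B|7=F, 7|3=7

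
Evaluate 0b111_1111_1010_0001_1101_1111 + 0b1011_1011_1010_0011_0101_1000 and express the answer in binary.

Add column by column in base 2, right to left:
  1+0 = 1
  1+0 = 1
  1+0 = 1
  1+1 = 0 carry 1
  1+1+1 = 1 carry 1
  0+0+1 = 1
  1+1 = 0 carry 1
  1+0+1 = 0 carry 1
  1+1+1 = 1 carry 1
  0+1+1 = 0 carry 1
  0+0+1 = 1
  0+0 = 0
  0+0 = 0
  1+1 = 0 carry 1
  0+0+1 = 1
  1+1 = 0 carry 1
  1+1+1 = 1 carry 1
  1+1+1 = 1 carry 1
  1+0+1 = 0 carry 1
  1+1+1 = 1 carry 1
  1+1+1 = 1 carry 1
  1+1+1 = 1 carry 1
  1+0+1 = 0 carry 1
  0+1+1 = 0 carry 1
  final carry 1

0b1001110110100010100110111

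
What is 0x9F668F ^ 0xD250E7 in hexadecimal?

0x4D3668

XOR each hex digit independently (no carries):
  9^D=4, F^2=D, 6^5=3, 6^0=6, 8^E=6, F^7=8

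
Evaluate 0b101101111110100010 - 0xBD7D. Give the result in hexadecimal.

0x22225

0b101101111110100010 = 0x2DFA2 in hexadecimal.
Subtract column by column in base 16:
  2-D → 5 (borrow)
  A-7-1 → 2
  F-D → 2
  D-B → 2
  2-0 → 2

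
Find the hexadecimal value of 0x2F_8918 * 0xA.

0x1DB5AF0

Multiply each base-16 digit by 10, carrying:
  8×10 = 80 → write 0 carry 5
  1×10+5 = 15 → write F
  9×10 = 90 → write A carry 5
  8×10+5 = 85 → write 5 carry 5
  F×10+5 = 155 → write B carry 9
  2×10+9 = 29 → write D carry 1
  remaining carry: 1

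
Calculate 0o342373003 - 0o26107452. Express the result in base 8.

Subtract column by column in base 8:
  3-2 → 1
  0-5 → 3 (borrow)
  0-4-1 → 3 (borrow)
  3-7-1 → 3 (borrow)
  7-0-1 → 6
  3-1 → 2
  2-6 → 4 (borrow)
  4-2-1 → 1
  3-0 → 3

0o314263331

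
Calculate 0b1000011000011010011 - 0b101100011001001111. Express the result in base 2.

0b10110101010000100

Subtract column by column in base 2:
  1-1 → 0
  1-1 → 0
  0-1 → 1 (borrow)
  0-1-1 → 0 (borrow)
  1-0-1 → 0
  0-0 → 0
  1-1 → 0
  1-0 → 1
  0-0 → 0
  0-1 → 1 (borrow)
  0-1-1 → 0 (borrow)
  0-0-1 → 1 (borrow)
  1-0-1 → 0
  1-0 → 1
  0-1 → 1 (borrow)
  0-1-1 → 0 (borrow)
  0-0-1 → 1 (borrow)
  0-1-1 → 0 (borrow)
  1-0-1 → 0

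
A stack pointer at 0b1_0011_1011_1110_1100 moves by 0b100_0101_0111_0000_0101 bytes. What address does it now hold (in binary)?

0b1011001001011110001

Add column by column in base 2, right to left:
  0+1 = 1
  0+0 = 0
  1+1 = 0 carry 1
  1+0+1 = 0 carry 1
  0+0+1 = 1
  1+0 = 1
  1+0 = 1
  1+0 = 1
  1+1 = 0 carry 1
  1+1+1 = 1 carry 1
  0+1+1 = 0 carry 1
  1+0+1 = 0 carry 1
  1+1+1 = 1 carry 1
  1+0+1 = 0 carry 1
  0+1+1 = 0 carry 1
  0+0+1 = 1
  1+0 = 1
  0+0 = 0
  0+1 = 1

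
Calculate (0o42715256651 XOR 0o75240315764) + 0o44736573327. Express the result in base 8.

0o104513736464

First 0o42715256651 XOR 0o75240315764 = 0o37555143135.
Add column by column in base 8, right to left:
  5+7 = 4 carry 1
  3+2+1 = 6
  1+3 = 4
  3+3 = 6
  4+7 = 3 carry 1
  1+5+1 = 7
  5+6 = 3 carry 1
  5+3+1 = 1 carry 1
  5+7+1 = 5 carry 1
  7+4+1 = 4 carry 1
  3+4+1 = 0 carry 1
  final carry 1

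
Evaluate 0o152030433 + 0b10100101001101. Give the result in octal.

0o152055150

0b10100101001101 = 0o24515 in octal.
Add column by column in base 8, right to left:
  3+5 = 0 carry 1
  3+1+1 = 5
  4+5 = 1 carry 1
  0+4+1 = 5
  3+2 = 5
  0+0 = 0
  2+0 = 2
  5+0 = 5
  1+0 = 1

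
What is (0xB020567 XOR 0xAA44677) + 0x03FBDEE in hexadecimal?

First 0xB020567 XOR 0xAA44677 = 0x1A64310.
Add column by column in base 16, right to left:
  0+E = E
  1+E = F
  3+D = 0 carry 1
  4+B+1 = 0 carry 1
  6+F+1 = 6 carry 1
  A+3+1 = E
  1+0 = 1

0x1E600FE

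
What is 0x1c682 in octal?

Expand each hex digit to 4 bits: 1=0001 c=1100 6=0110 8=1000 2=0010.
Group the bits in threes: 011 100 011 010 000 010 → 343202.

0o343202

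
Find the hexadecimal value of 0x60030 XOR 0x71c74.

XOR each hex digit independently (no carries):
  6^7=1, 0^1=1, 0^c=c, 3^7=4, 0^4=4

0x11c44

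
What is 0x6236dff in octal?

Expand each hex digit to 4 bits: 6=0110 2=0010 3=0011 6=0110 d=1101 f=1111 f=1111.
Group the bits in threes: 110 001 000 110 110 110 111 111 111 → 610666777.

0o610666777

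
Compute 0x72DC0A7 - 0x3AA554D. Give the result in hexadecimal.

0x3836B5A

Subtract column by column in base 16:
  7-D → A (borrow)
  A-4-1 → 5
  0-5 → B (borrow)
  C-5-1 → 6
  D-A → 3
  2-A → 8 (borrow)
  7-3-1 → 3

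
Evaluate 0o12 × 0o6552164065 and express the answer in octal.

0o103046211022

Multiply each base-8 digit by 10, carrying:
  5×10 = 50 → write 2 carry 6
  6×10+6 = 66 → write 2 carry 8
  0×10+8 = 8 → write 0 carry 1
  4×10+1 = 41 → write 1 carry 5
  6×10+5 = 65 → write 1 carry 8
  1×10+8 = 18 → write 2 carry 2
  2×10+2 = 22 → write 6 carry 2
  5×10+2 = 52 → write 4 carry 6
  5×10+6 = 56 → write 0 carry 7
  6×10+7 = 67 → write 3 carry 8
  remaining carry: 10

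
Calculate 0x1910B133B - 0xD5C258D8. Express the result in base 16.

Subtract column by column in base 16:
  B-8 → 3
  3-D → 6 (borrow)
  3-8-1 → A (borrow)
  1-5-1 → B (borrow)
  B-2-1 → 8
  0-C → 4 (borrow)
  1-5-1 → B (borrow)
  9-D-1 → B (borrow)
  1-0-1 → 0

0xBB48BA63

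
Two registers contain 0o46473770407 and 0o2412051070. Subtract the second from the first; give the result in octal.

0o44061717317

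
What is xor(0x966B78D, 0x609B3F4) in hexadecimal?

0xF6F0479

XOR each hex digit independently (no carries):
  9^6=F, 6^0=6, 6^9=F, B^B=0, 7^3=4, 8^F=7, D^4=9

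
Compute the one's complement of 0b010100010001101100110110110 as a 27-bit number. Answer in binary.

Invert each bit: 010100010001101100110110110 → 101011101110010011001001001.

0b101011101110010011001001001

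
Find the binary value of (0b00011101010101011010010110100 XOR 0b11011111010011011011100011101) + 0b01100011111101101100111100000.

0b100100110000011101110110001001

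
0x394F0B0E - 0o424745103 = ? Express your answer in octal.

0x394F0B0E = 0o7123605416 in octal.
Subtract column by column in base 8:
  6-3 → 3
  1-0 → 1
  4-1 → 3
  5-5 → 0
  0-4 → 4 (borrow)
  6-7-1 → 6 (borrow)
  3-4-1 → 6 (borrow)
  2-2-1 → 7 (borrow)
  1-4-1 → 4 (borrow)
  7-0-1 → 6

0o6476640313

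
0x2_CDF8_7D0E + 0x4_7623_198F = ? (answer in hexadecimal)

Add column by column in base 16, right to left:
  E+F = D carry 1
  0+8+1 = 9
  D+9 = 6 carry 1
  7+1+1 = 9
  8+3 = B
  F+2 = 1 carry 1
  D+6+1 = 4 carry 1
  C+7+1 = 4 carry 1
  2+4+1 = 7

0x7441B969D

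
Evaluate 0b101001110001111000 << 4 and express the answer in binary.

Left shift by 4: append 4 zero bits.

0b1010011100011110000000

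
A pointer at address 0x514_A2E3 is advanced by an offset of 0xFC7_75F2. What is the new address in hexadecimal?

Add column by column in base 16, right to left:
  3+2 = 5
  E+F = D carry 1
  2+5+1 = 8
  A+7 = 1 carry 1
  4+7+1 = C
  1+C = D
  5+F = 4 carry 1
  final carry 1

0x14DC18D5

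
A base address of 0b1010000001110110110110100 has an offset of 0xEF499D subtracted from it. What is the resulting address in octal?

0o24322027

0b1010000001110110110110100 = 0o120166664 in octal.
0xEF499D = 0o73644635 in octal.
Subtract column by column in base 8:
  4-5 → 7 (borrow)
  6-3-1 → 2
  6-6 → 0
  6-4 → 2
  6-4 → 2
  1-6 → 3 (borrow)
  0-3-1 → 4 (borrow)
  2-7-1 → 2 (borrow)
  1-0-1 → 0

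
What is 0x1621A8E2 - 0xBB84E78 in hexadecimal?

Subtract column by column in base 16:
  2-8 → A (borrow)
  E-7-1 → 6
  8-E → A (borrow)
  A-4-1 → 5
  1-8 → 9 (borrow)
  2-B-1 → 6 (borrow)
  6-B-1 → A (borrow)
  1-0-1 → 0

0xA695A6A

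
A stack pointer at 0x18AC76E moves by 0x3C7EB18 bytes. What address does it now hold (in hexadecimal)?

Add column by column in base 16, right to left:
  E+8 = 6 carry 1
  6+1+1 = 8
  7+B = 2 carry 1
  C+E+1 = B carry 1
  A+7+1 = 2 carry 1
  8+C+1 = 5 carry 1
  1+3+1 = 5

0x552B286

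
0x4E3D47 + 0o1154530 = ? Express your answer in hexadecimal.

0o1154530 = 0x4D958 in hexadecimal.
Add column by column in base 16, right to left:
  7+8 = F
  4+5 = 9
  D+9 = 6 carry 1
  3+D+1 = 1 carry 1
  E+4+1 = 3 carry 1
  4+0+1 = 5

0x53169F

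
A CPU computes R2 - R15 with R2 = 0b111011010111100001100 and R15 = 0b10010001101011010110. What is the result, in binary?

Subtract column by column in base 2:
  0-0 → 0
  0-1 → 1 (borrow)
  1-1-1 → 1 (borrow)
  1-0-1 → 0
  0-1 → 1 (borrow)
  0-0-1 → 1 (borrow)
  0-1-1 → 0 (borrow)
  0-1-1 → 0 (borrow)
  1-0-1 → 0
  1-1 → 0
  1-0 → 1
  1-1 → 0
  0-1 → 1 (borrow)
  1-0-1 → 0
  0-0 → 0
  1-0 → 1
  1-1 → 0
  0-0 → 0
  1-0 → 1
  1-1 → 0
  1-0 → 1

0b101001001010000110110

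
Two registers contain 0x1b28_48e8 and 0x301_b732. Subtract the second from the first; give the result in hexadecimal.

Subtract column by column in base 16:
  8-2 → 6
  e-3 → b
  8-7 → 1
  4-b → 9 (borrow)
  8-1-1 → 6
  2-0 → 2
  b-3 → 8
  1-0 → 1

0x182691b6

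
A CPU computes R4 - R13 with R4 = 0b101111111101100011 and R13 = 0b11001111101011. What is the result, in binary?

Subtract column by column in base 2:
  1-1 → 0
  1-1 → 0
  0-0 → 0
  0-1 → 1 (borrow)
  0-0-1 → 1 (borrow)
  1-1-1 → 1 (borrow)
  1-1-1 → 1 (borrow)
  0-1-1 → 0 (borrow)
  1-1-1 → 1 (borrow)
  1-1-1 → 1 (borrow)
  1-0-1 → 0
  1-0 → 1
  1-1 → 0
  1-1 → 0
  1-0 → 1
  1-0 → 1
  0-0 → 0
  1-0 → 1

0b101100101101111000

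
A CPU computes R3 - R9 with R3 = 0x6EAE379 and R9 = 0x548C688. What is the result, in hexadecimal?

0x1A21CF1

Subtract column by column in base 16:
  9-8 → 1
  7-8 → F (borrow)
  3-6-1 → C (borrow)
  E-C-1 → 1
  A-8 → 2
  E-4 → A
  6-5 → 1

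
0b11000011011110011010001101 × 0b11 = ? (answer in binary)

Multiply each base-2 digit by 3, carrying:
  1×3 = 3 → write 1 carry 1
  0×3+1 = 1 → write 1
  1×3 = 3 → write 1 carry 1
  1×3+1 = 4 → write 0 carry 2
  0×3+2 = 2 → write 0 carry 1
  0×3+1 = 1 → write 1
  0×3 = 0 → write 0
  1×3 = 3 → write 1 carry 1
  0×3+1 = 1 → write 1
  1×3 = 3 → write 1 carry 1
  1×3+1 = 4 → write 0 carry 2
  0×3+2 = 2 → write 0 carry 1
  0×3+1 = 1 → write 1
  1×3 = 3 → write 1 carry 1
  1×3+1 = 4 → write 0 carry 2
  1×3+2 = 5 → write 1 carry 2
  1×3+2 = 5 → write 1 carry 2
  0×3+2 = 2 → write 0 carry 1
  1×3+1 = 4 → write 0 carry 2
  1×3+2 = 5 → write 1 carry 2
  0×3+2 = 2 → write 0 carry 1
  0×3+1 = 1 → write 1
  0×3 = 0 → write 0
  0×3 = 0 → write 0
  1×3 = 3 → write 1 carry 1
  1×3+1 = 4 → write 0 carry 2
  remaining carry: 10

0b1001001010011011001110100111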